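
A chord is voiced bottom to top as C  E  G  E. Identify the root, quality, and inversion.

C major, root position

The distinct note names are C, E, G. Stacked in thirds they read C–E–G, which is a major triad on C.
With the root (C) in the bass, the chord is in root position (figured bass 5/3).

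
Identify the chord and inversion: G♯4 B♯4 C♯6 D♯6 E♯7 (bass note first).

C# major ninth, second inversion

Reducing to letter names: G#, B#, C#, D#, E#. These stack in thirds as C#–E#–G#–B#–D# — a C# major ninth chord.
The lowest note is G#, the fifth of the chord, so this is second inversion.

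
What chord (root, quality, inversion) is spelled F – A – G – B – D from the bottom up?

Reducing to letter names: F, A, G, B, D. These stack in thirds as G–B–D–F–A — a G dominant ninth chord.
With the seventh (F) in the bass, the chord is in third inversion.

G dominant ninth, third inversion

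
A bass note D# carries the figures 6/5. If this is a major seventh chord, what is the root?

B

The figures 6/5 mean the third of the chord is in the bass. If D# is the third of a major seventh chord, the root is B (chord tones B–D#–F#–A#).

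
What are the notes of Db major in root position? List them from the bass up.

Db, F, Ab

The chord tones are Db–F–Ab. With the root (Db) lowest for root position: Db, F, Ab.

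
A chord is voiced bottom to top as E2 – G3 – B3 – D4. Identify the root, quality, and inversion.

E minor seventh, root position

Reducing to letter names: E, G, B, D. These stack in thirds as E–G–B–D — an E minor seventh chord.
E is the root of E minor seventh; root in the bass means root position (figured bass 7).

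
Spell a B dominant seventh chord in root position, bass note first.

B, D#, F#, A

Spelling B dominant seventh: B–D#–F#–A. In root position the root is bass, giving B, D#, F#, A from the bottom.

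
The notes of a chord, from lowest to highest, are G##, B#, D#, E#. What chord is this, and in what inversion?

Reducing to letter names: G##, B#, D#, E#. These stack in thirds as E#–G##–B#–D# — an E# dominant seventh chord.
G## is the third of E# dominant seventh; third in the bass means first inversion (figured bass 6/5).

E# dominant seventh, first inversion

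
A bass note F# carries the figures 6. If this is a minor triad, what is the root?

The figures 6 mean the third of the chord is in the bass. If F# is the third of a minor triad, the root is D# (chord tones D#–F#–A#).

D#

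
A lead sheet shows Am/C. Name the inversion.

first inversion

Am/C means A minor with C in the bass. C is the third of A minor (A–C–E), so this is first inversion.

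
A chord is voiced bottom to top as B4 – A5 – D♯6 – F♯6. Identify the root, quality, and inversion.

Reducing to letter names: B, A, D#, F#. These stack in thirds as B–D#–F#–A — a B dominant seventh chord.
B is the root of B dominant seventh; root in the bass means root position (figured bass 7).

B dominant seventh, root position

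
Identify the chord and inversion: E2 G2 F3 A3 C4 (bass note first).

The distinct note names are E, G, F, A, C. Stacked in thirds they read F–A–C–E–G, which is a major ninth chord on F.
The lowest note is E, the seventh of the chord, so this is third inversion.

F major ninth, third inversion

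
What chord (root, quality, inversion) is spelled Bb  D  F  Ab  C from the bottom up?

Reducing to letter names: Bb, D, F, Ab, C. These stack in thirds as Bb–D–F–Ab–C — a Bb dominant ninth chord.
Bb is the root of Bb dominant ninth; root in the bass means root position.

Bb dominant ninth, root position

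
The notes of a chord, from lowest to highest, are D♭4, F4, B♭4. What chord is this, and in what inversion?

The pitch classes Db, F, Bb arrange in thirds as Bb–Db–F: a Bb minor triad.
With the third (Db) in the bass, the chord is in first inversion (figured bass 6).

Bb minor, first inversion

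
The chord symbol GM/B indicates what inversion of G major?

first inversion

GM/B means G major with B in the bass. B is the third of G major (G–B–D), so this is first inversion.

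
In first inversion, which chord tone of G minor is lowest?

Bb

In first inversion the third is lowest. For G minor (G–Bb–D) that is Bb.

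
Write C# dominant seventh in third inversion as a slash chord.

C#7/B

Third inversion of C# dominant seventh has the seventh (B) in the bass. As a slash chord: C#7/B.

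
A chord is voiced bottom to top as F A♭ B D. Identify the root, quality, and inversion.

B diminished seventh, second inversion

Reducing to letter names: F, Ab, B, D. These stack in thirds as B–D–F–Ab — a B diminished seventh chord.
F is the fifth of B diminished seventh; fifth in the bass means second inversion (figured bass 4/3).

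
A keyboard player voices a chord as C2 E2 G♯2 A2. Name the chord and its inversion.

The pitch classes C, E, G#, A arrange in thirds as A–C–E–G#: an A minor-major seventh chord.
C is the third of A minor-major seventh; third in the bass means first inversion (figured bass 6/5).

A minor-major seventh, first inversion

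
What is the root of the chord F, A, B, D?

B

F, A, B, D are the tones of a B half-diminished seventh chord (B–D–F–A), making B the root.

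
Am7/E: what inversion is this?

Am7/E means A minor seventh with E in the bass. E is the fifth of A minor seventh (A–C–E–G), so this is second inversion.

second inversion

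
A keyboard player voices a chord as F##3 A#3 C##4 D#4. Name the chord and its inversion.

D# major seventh, first inversion

The pitch classes F##, A#, C##, D# arrange in thirds as D#–F##–A#–C##: a D# major seventh chord.
With the third (F##) in the bass, the chord is in first inversion (figured bass 6/5).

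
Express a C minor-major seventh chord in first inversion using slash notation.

Cm(maj7)/Eb

First inversion of C minor-major seventh has the third (Eb) in the bass. As a slash chord: Cm(maj7)/Eb.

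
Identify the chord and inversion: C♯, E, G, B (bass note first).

Reducing to letter names: C#, E, G, B. These stack in thirds as C#–E–G–B — a C# half-diminished seventh chord.
With the root (C#) in the bass, the chord is in root position (figured bass 7).

C# half-diminished seventh, root position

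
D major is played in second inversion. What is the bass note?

A

In second inversion the fifth is lowest. For D major (D–F#–A) that is A.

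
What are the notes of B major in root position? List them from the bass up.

B, D#, F#

The chord tones are B–D#–F#. With the root (B) lowest for root position: B, D#, F#.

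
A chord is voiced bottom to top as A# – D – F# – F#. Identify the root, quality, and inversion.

D augmented, second inversion

The pitch classes A#, D, F# arrange in thirds as D–F#–A#: a D augmented triad.
The lowest note is A#, the fifth of the chord, so this is second inversion (figured bass 6/4).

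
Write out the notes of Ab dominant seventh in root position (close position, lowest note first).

Spelling Ab dominant seventh: Ab–C–Eb–Gb. In root position the root is bass, giving Ab, C, Eb, Gb from the bottom.

Ab, C, Eb, Gb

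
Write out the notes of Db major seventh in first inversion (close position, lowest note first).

F, Ab, C, Db

Db major seventh is Db–F–Ab–C. First inversion puts the third (F) in the bass, with the remaining tones above: F, Ab, C, Db.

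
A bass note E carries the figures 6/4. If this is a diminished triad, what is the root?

The figures 6/4 mean the fifth of the chord is in the bass. If E is the fifth of a diminished triad, the root is A# (chord tones A#–C#–E).

A#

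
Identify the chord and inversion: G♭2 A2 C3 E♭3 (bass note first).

The distinct note names are Gb, A, C, Eb. Stacked in thirds they read A–C–Eb–Gb, which is a diminished seventh chord on A.
The lowest note is Gb, the seventh of the chord, so this is third inversion (figured bass 4/2).

A diminished seventh, third inversion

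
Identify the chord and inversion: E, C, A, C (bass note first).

A minor, second inversion

The pitch classes E, C, A arrange in thirds as A–C–E: an A minor triad.
The lowest note is E, the fifth of the chord, so this is second inversion (figured bass 6/4).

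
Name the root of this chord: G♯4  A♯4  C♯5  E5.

The distinct letter names are G#, A#, C#, E. Arranged as a stack of thirds they read A#–C#–E–G#, so A# is the root (an A# half-diminished seventh chord).

A#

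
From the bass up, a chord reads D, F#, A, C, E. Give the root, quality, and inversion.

D dominant ninth, root position

The distinct note names are D, F#, A, C, E. Stacked in thirds they read D–F#–A–C–E, which is a dominant ninth chord on D.
The lowest note is D, the root of the chord, so this is root position.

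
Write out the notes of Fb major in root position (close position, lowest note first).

The chord tones are Fb–Ab–Cb. With the root (Fb) lowest for root position: Fb, Ab, Cb.

Fb, Ab, Cb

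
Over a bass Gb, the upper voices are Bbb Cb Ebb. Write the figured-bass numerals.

The notes Gb, Bbb, Cb, Ebb stack in thirds as Cb–Ebb–Gb–Bbb — a Cb minor seventh chord. The bass Gb is the fifth, so this is second inversion: figured 4/3.

4/3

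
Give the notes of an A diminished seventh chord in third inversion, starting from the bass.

The chord tones are A–C–Eb–Gb. With the seventh (Gb) lowest for third inversion: Gb, A, C, Eb.

Gb, A, C, Eb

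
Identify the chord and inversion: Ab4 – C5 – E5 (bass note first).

Ab augmented, root position

The distinct note names are Ab, C, E. Stacked in thirds they read Ab–C–E, which is an augmented triad on Ab.
Ab is the root of Ab augmented; root in the bass means root position (figured bass 5/3).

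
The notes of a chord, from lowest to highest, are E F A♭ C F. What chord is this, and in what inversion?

The distinct note names are E, F, Ab, C. Stacked in thirds they read F–Ab–C–E, which is a minor-major seventh chord on F.
E is the seventh of F minor-major seventh; seventh in the bass means third inversion (figured bass 4/2).

F minor-major seventh, third inversion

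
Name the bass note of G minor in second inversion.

In second inversion the fifth is lowest. For G minor (G–Bb–D) that is D.

D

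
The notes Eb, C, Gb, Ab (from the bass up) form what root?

Ab

Eb, C, Gb, Ab are the tones of an Ab dominant seventh chord (Ab–C–Eb–Gb), making Ab the root.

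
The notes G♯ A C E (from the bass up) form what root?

A

Reordering G#, A, C, E into stacked thirds gives A–C–E–G#; the bottom of that stack, A, is the root.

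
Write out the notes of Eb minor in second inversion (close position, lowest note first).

Bb, Eb, Gb

Eb minor is Eb–Gb–Bb. Second inversion puts the fifth (Bb) in the bass, with the remaining tones above: Bb, Eb, Gb.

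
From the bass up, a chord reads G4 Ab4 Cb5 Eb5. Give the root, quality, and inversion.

Reducing to letter names: G, Ab, Cb, Eb. These stack in thirds as Ab–Cb–Eb–G — an Ab minor-major seventh chord.
G is the seventh of Ab minor-major seventh; seventh in the bass means third inversion (figured bass 4/2).

Ab minor-major seventh, third inversion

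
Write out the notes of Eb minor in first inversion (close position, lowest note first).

The chord tones are Eb–Gb–Bb. With the third (Gb) lowest for first inversion: Gb, Bb, Eb.

Gb, Bb, Eb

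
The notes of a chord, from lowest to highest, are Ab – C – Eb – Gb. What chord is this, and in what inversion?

Ab dominant seventh, root position

The pitch classes Ab, C, Eb, Gb arrange in thirds as Ab–C–Eb–Gb: an Ab dominant seventh chord.
The lowest note is Ab, the root of the chord, so this is root position (figured bass 7).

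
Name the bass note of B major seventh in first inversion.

D#

The third of B major seventh (B–D#–F#–A#) is D#; that is the bass in first inversion.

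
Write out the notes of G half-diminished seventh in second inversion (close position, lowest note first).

G half-diminished seventh is G–Bb–Db–F. Second inversion puts the fifth (Db) in the bass, with the remaining tones above: Db, F, G, Bb.

Db, F, G, Bb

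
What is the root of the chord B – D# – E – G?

E

Reordering B, D#, E, G into stacked thirds gives E–G–B–D#; the bottom of that stack, E, is the root.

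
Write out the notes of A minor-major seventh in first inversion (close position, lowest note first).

C, E, G#, A

Spelling A minor-major seventh: A–C–E–G#. In first inversion the third is bass, giving C, E, G#, A from the bottom.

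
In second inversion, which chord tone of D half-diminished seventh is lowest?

Ab

In second inversion the fifth is lowest. For D half-diminished seventh (D–F–Ab–C) that is Ab.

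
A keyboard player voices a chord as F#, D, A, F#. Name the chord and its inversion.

The pitch classes F#, D, A arrange in thirds as D–F#–A: a D major triad.
With the third (F#) in the bass, the chord is in first inversion (figured bass 6).

D major, first inversion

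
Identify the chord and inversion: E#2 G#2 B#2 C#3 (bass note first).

The pitch classes E#, G#, B#, C# arrange in thirds as C#–E#–G#–B#: a C# major seventh chord.
With the third (E#) in the bass, the chord is in first inversion (figured bass 6/5).

C# major seventh, first inversion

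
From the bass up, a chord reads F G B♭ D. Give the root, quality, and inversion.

G minor seventh, third inversion

The distinct note names are F, G, Bb, D. Stacked in thirds they read G–Bb–D–F, which is a minor seventh chord on G.
With the seventh (F) in the bass, the chord is in third inversion (figured bass 4/2).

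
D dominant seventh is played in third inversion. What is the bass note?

The seventh of D dominant seventh (D–F#–A–C) is C; that is the bass in third inversion.

C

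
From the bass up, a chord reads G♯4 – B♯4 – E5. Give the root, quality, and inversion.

E augmented, first inversion

Reducing to letter names: G#, B#, E. These stack in thirds as E–G#–B# — an E augmented triad.
With the third (G#) in the bass, the chord is in first inversion (figured bass 6).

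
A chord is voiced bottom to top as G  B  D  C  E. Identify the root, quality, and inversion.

The pitch classes G, B, D, C, E arrange in thirds as C–E–G–B–D: a C major ninth chord.
The lowest note is G, the fifth of the chord, so this is second inversion.

C major ninth, second inversion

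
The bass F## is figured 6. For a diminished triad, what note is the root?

D##

The figures 6 mean the third of the chord is in the bass. If F## is the third of a diminished triad, the root is D## (chord tones D##–F##–A#).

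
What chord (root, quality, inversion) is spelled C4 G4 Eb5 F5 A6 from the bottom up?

The distinct note names are C, G, Eb, F, A. Stacked in thirds they read F–A–C–Eb–G, which is a dominant ninth chord on F.
The lowest note is C, the fifth of the chord, so this is second inversion.

F dominant ninth, second inversion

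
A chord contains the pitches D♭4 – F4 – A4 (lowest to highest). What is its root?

The distinct letter names are Db, F, A. Arranged as a stack of thirds they read Db–F–A, so Db is the root (a Db augmented triad).

Db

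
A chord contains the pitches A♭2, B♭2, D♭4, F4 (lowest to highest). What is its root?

Ab, Bb, Db, F are the tones of a Bb minor seventh chord (Bb–Db–F–Ab), making Bb the root.

Bb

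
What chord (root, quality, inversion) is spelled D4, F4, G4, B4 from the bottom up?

G dominant seventh, second inversion

The pitch classes D, F, G, B arrange in thirds as G–B–D–F: a G dominant seventh chord.
The lowest note is D, the fifth of the chord, so this is second inversion (figured bass 4/3).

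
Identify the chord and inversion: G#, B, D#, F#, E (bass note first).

The pitch classes G#, B, D#, F#, E arrange in thirds as E–G#–B–D#–F#: an E major ninth chord.
The lowest note is G#, the third of the chord, so this is first inversion.

E major ninth, first inversion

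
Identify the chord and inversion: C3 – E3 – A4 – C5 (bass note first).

The pitch classes C, E, A arrange in thirds as A–C–E: an A minor triad.
The lowest note is C, the third of the chord, so this is first inversion (figured bass 6).

A minor, first inversion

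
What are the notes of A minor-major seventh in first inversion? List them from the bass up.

Spelling A minor-major seventh: A–C–E–G#. In first inversion the third is bass, giving C, E, G#, A from the bottom.

C, E, G#, A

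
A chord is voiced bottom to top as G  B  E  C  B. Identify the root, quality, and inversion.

The distinct note names are G, B, E, C. Stacked in thirds they read C–E–G–B, which is a major seventh chord on C.
With the fifth (G) in the bass, the chord is in second inversion (figured bass 4/3).

C major seventh, second inversion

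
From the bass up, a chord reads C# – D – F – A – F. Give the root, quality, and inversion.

D minor-major seventh, third inversion

The pitch classes C#, D, F, A arrange in thirds as D–F–A–C#: a D minor-major seventh chord.
The lowest note is C#, the seventh of the chord, so this is third inversion (figured bass 4/2).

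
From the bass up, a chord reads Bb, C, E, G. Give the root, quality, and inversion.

The pitch classes Bb, C, E, G arrange in thirds as C–E–G–Bb: a C dominant seventh chord.
With the seventh (Bb) in the bass, the chord is in third inversion (figured bass 4/2).

C dominant seventh, third inversion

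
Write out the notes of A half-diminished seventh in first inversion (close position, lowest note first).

C, Eb, G, A

The chord tones are A–C–Eb–G. With the third (C) lowest for first inversion: C, Eb, G, A.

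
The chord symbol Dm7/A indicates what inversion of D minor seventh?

Dm7/A means D minor seventh with A in the bass. A is the fifth of D minor seventh (D–F–A–C), so this is second inversion.

second inversion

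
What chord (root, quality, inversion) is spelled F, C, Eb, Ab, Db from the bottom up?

The pitch classes F, C, Eb, Ab, Db arrange in thirds as Db–F–Ab–C–Eb: a Db major ninth chord.
The lowest note is F, the third of the chord, so this is first inversion.

Db major ninth, first inversion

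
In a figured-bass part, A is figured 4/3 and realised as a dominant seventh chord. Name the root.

D

The figures 4/3 mean the fifth of the chord is in the bass. If A is the fifth of a dominant seventh chord, the root is D (chord tones D–F#–A–C).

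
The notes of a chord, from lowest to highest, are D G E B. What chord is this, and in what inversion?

Reducing to letter names: D, G, E, B. These stack in thirds as E–G–B–D — an E minor seventh chord.
With the seventh (D) in the bass, the chord is in third inversion (figured bass 4/2).

E minor seventh, third inversion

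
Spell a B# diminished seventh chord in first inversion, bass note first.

Spelling B# diminished seventh: B#–D#–F#–A. In first inversion the third is bass, giving D#, F#, A, B# from the bottom.

D#, F#, A, B#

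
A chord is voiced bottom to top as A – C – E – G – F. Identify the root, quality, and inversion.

F major ninth, first inversion

The pitch classes A, C, E, G, F arrange in thirds as F–A–C–E–G: an F major ninth chord.
With the third (A) in the bass, the chord is in first inversion.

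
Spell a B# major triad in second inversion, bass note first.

Spelling B# major: B#–D##–F##. In second inversion the fifth is bass, giving F##, B#, D## from the bottom.

F##, B#, D##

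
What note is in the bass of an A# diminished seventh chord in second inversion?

The fifth of A# diminished seventh (A#–C#–E–G) is E; that is the bass in second inversion.

E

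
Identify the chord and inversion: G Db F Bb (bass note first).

The pitch classes G, Db, F, Bb arrange in thirds as G–Bb–Db–F: a G half-diminished seventh chord.
G is the root of G half-diminished seventh; root in the bass means root position (figured bass 7).

G half-diminished seventh, root position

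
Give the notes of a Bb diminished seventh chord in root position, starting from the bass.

Bb, Db, Fb, Abb

Spelling Bb diminished seventh: Bb–Db–Fb–Abb. In root position the root is bass, giving Bb, Db, Fb, Abb from the bottom.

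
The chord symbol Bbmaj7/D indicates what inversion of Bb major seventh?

Bbmaj7/D means Bb major seventh with D in the bass. D is the third of Bb major seventh (Bb–D–F–A), so this is first inversion.

first inversion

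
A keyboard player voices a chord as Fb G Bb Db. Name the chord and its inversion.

G diminished seventh, third inversion

The pitch classes Fb, G, Bb, Db arrange in thirds as G–Bb–Db–Fb: a G diminished seventh chord.
Fb is the seventh of G diminished seventh; seventh in the bass means third inversion (figured bass 4/2).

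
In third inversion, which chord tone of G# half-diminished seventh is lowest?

F#

In third inversion the seventh is lowest. For G# half-diminished seventh (G#–B–D–F#) that is F#.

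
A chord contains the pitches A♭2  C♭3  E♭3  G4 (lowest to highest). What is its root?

The distinct letter names are Ab, Cb, Eb, G. Arranged as a stack of thirds they read Ab–Cb–Eb–G, so Ab is the root (an Ab minor-major seventh chord).

Ab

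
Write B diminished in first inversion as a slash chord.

First inversion of B diminished has the third (D) in the bass. As a slash chord: Bdim/D.

Bdim/D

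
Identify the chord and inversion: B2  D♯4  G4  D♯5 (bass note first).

The pitch classes B, D#, G arrange in thirds as G–B–D#: a G augmented triad.
The lowest note is B, the third of the chord, so this is first inversion (figured bass 6).

G augmented, first inversion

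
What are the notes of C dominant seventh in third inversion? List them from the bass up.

C dominant seventh is C–E–G–Bb. Third inversion puts the seventh (Bb) in the bass, with the remaining tones above: Bb, C, E, G.

Bb, C, E, G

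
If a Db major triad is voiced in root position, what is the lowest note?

Db

In root position the root is lowest. For Db major (Db–F–Ab) that is Db.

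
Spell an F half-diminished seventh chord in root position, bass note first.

F half-diminished seventh is F–Ab–Cb–Eb. Root position puts the root (F) in the bass, with the remaining tones above: F, Ab, Cb, Eb.

F, Ab, Cb, Eb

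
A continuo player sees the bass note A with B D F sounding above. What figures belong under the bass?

4/2

The notes A, B, D, F stack in thirds as B–D–F–A — a B half-diminished seventh chord. The bass A is the seventh, so this is third inversion: figured 4/2.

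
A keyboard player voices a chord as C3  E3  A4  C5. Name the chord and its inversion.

Reducing to letter names: C, E, A. These stack in thirds as A–C–E — an A minor triad.
C is the third of A minor; third in the bass means first inversion (figured bass 6).

A minor, first inversion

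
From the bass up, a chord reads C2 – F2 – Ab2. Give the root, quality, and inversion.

F minor, second inversion

The distinct note names are C, F, Ab. Stacked in thirds they read F–Ab–C, which is a minor triad on F.
The lowest note is C, the fifth of the chord, so this is second inversion (figured bass 6/4).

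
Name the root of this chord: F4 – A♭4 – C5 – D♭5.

The distinct letter names are F, Ab, C, Db. Arranged as a stack of thirds they read Db–F–Ab–C, so Db is the root (a Db major seventh chord).

Db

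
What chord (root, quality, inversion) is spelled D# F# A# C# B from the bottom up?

B major ninth, first inversion

The distinct note names are D#, F#, A#, C#, B. Stacked in thirds they read B–D#–F#–A#–C#, which is a major ninth chord on B.
The lowest note is D#, the third of the chord, so this is first inversion.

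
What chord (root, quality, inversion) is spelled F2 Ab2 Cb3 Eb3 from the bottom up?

Reducing to letter names: F, Ab, Cb, Eb. These stack in thirds as F–Ab–Cb–Eb — an F half-diminished seventh chord.
The lowest note is F, the root of the chord, so this is root position (figured bass 7).

F half-diminished seventh, root position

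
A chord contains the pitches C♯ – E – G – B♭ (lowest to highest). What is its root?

C#

The distinct letter names are C#, E, G, Bb. Arranged as a stack of thirds they read C#–E–G–Bb, so C# is the root (a C# diminished seventh chord).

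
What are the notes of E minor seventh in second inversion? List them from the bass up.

The chord tones are E–G–B–D. With the fifth (B) lowest for second inversion: B, D, E, G.

B, D, E, G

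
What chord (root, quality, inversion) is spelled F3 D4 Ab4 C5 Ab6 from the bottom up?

The distinct note names are F, D, Ab, C. Stacked in thirds they read D–F–Ab–C, which is a half-diminished seventh chord on D.
The lowest note is F, the third of the chord, so this is first inversion (figured bass 6/5).

D half-diminished seventh, first inversion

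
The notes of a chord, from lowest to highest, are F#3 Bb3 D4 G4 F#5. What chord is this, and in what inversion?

G minor-major seventh, third inversion

Reducing to letter names: F#, Bb, D, G. These stack in thirds as G–Bb–D–F# — a G minor-major seventh chord.
The lowest note is F#, the seventh of the chord, so this is third inversion (figured bass 4/2).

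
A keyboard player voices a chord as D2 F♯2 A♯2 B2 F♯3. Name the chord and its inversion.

The distinct note names are D, F#, A#, B. Stacked in thirds they read B–D–F#–A#, which is a minor-major seventh chord on B.
The lowest note is D, the third of the chord, so this is first inversion (figured bass 6/5).

B minor-major seventh, first inversion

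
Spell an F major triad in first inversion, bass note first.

Spelling F major: F–A–C. In first inversion the third is bass, giving A, C, F from the bottom.

A, C, F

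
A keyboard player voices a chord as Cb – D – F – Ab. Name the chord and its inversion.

D diminished seventh, third inversion

Reducing to letter names: Cb, D, F, Ab. These stack in thirds as D–F–Ab–Cb — a D diminished seventh chord.
With the seventh (Cb) in the bass, the chord is in third inversion (figured bass 4/2).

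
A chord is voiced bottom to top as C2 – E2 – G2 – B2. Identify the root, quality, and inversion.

C major seventh, root position

Reducing to letter names: C, E, G, B. These stack in thirds as C–E–G–B — a C major seventh chord.
The lowest note is C, the root of the chord, so this is root position (figured bass 7).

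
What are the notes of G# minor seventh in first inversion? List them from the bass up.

B, D#, F#, G#

Spelling G# minor seventh: G#–B–D#–F#. In first inversion the third is bass, giving B, D#, F#, G# from the bottom.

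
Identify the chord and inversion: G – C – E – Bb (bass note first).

C dominant seventh, second inversion

Reducing to letter names: G, C, E, Bb. These stack in thirds as C–E–G–Bb — a C dominant seventh chord.
The lowest note is G, the fifth of the chord, so this is second inversion (figured bass 4/3).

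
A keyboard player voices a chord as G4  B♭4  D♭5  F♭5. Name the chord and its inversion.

G diminished seventh, root position

The pitch classes G, Bb, Db, Fb arrange in thirds as G–Bb–Db–Fb: a G diminished seventh chord.
The lowest note is G, the root of the chord, so this is root position (figured bass 7).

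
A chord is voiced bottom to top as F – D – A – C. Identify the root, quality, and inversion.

D minor seventh, first inversion

Reducing to letter names: F, D, A, C. These stack in thirds as D–F–A–C — a D minor seventh chord.
The lowest note is F, the third of the chord, so this is first inversion (figured bass 6/5).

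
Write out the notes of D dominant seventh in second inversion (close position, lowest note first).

D dominant seventh is D–F#–A–C. Second inversion puts the fifth (A) in the bass, with the remaining tones above: A, C, D, F#.

A, C, D, F#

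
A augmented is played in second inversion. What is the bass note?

E#

The fifth of A augmented (A–C#–E#) is E#; that is the bass in second inversion.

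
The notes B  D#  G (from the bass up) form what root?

The distinct letter names are B, D#, G. Arranged as a stack of thirds they read G–B–D#, so G is the root (a G augmented triad).

G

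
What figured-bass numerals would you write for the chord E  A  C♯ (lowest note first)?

6/4

The notes E, A, C# stack in thirds as A–C#–E — an A major triad. The bass E is the fifth, so this is second inversion: figured 6/4.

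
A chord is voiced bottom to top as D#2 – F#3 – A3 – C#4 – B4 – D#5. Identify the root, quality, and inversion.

B dominant ninth, first inversion

The pitch classes D#, F#, A, C#, B arrange in thirds as B–D#–F#–A–C#: a B dominant ninth chord.
The lowest note is D#, the third of the chord, so this is first inversion.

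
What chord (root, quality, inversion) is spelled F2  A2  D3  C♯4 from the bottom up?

D minor-major seventh, first inversion

The pitch classes F, A, D, C# arrange in thirds as D–F–A–C#: a D minor-major seventh chord.
F is the third of D minor-major seventh; third in the bass means first inversion (figured bass 6/5).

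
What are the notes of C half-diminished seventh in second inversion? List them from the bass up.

Gb, Bb, C, Eb

C half-diminished seventh is C–Eb–Gb–Bb. Second inversion puts the fifth (Gb) in the bass, with the remaining tones above: Gb, Bb, C, Eb.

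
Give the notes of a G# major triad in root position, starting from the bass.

G#, B#, D#

Spelling G# major: G#–B#–D#. In root position the root is bass, giving G#, B#, D# from the bottom.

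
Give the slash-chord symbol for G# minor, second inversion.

Second inversion of G# minor has the fifth (D#) in the bass. As a slash chord: G#m/D#.

G#m/D#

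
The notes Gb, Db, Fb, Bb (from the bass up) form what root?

Gb

The distinct letter names are Gb, Db, Fb, Bb. Arranged as a stack of thirds they read Gb–Bb–Db–Fb, so Gb is the root (a Gb dominant seventh chord).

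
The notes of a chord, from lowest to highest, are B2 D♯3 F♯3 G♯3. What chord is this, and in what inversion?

Reducing to letter names: B, D#, F#, G#. These stack in thirds as G#–B–D#–F# — a G# minor seventh chord.
With the third (B) in the bass, the chord is in first inversion (figured bass 6/5).

G# minor seventh, first inversion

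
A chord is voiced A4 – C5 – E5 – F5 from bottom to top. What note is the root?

Reordering A, C, E, F into stacked thirds gives F–A–C–E; the bottom of that stack, F, is the root.

F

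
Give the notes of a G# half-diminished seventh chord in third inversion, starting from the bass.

The chord tones are G#–B–D–F#. With the seventh (F#) lowest for third inversion: F#, G#, B, D.

F#, G#, B, D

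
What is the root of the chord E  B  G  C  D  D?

C

Reordering E, B, G, C, D into stacked thirds gives C–E–G–B–D; the bottom of that stack, C, is the root.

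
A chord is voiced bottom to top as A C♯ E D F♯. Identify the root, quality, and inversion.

Reducing to letter names: A, C#, E, D, F#. These stack in thirds as D–F#–A–C#–E — a D major ninth chord.
A is the fifth of D major ninth; fifth in the bass means second inversion.

D major ninth, second inversion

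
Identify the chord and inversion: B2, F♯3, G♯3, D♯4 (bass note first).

G# minor seventh, first inversion

The pitch classes B, F#, G#, D# arrange in thirds as G#–B–D#–F#: a G# minor seventh chord.
With the third (B) in the bass, the chord is in first inversion (figured bass 6/5).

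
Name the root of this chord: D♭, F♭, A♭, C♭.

The distinct letter names are Db, Fb, Ab, Cb. Arranged as a stack of thirds they read Db–Fb–Ab–Cb, so Db is the root (a Db minor seventh chord).

Db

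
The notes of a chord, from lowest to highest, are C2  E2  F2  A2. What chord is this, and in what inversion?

The distinct note names are C, E, F, A. Stacked in thirds they read F–A–C–E, which is a major seventh chord on F.
C is the fifth of F major seventh; fifth in the bass means second inversion (figured bass 4/3).

F major seventh, second inversion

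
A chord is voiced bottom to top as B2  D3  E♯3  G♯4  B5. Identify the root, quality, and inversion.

E# diminished seventh, second inversion

The distinct note names are B, D, E#, G#. Stacked in thirds they read E#–G#–B–D, which is a diminished seventh chord on E#.
B is the fifth of E# diminished seventh; fifth in the bass means second inversion (figured bass 4/3).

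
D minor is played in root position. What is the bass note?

D

D minor is D–F–A. Root position places the root in the bass: D.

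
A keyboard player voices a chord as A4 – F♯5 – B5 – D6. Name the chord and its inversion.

Reducing to letter names: A, F#, B, D. These stack in thirds as B–D–F#–A — a B minor seventh chord.
With the seventh (A) in the bass, the chord is in third inversion (figured bass 4/2).

B minor seventh, third inversion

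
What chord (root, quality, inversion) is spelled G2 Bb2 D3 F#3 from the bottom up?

G minor-major seventh, root position

Reducing to letter names: G, Bb, D, F#. These stack in thirds as G–Bb–D–F# — a G minor-major seventh chord.
G is the root of G minor-major seventh; root in the bass means root position (figured bass 7).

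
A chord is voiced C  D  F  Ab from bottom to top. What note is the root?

Reordering C, D, F, Ab into stacked thirds gives D–F–Ab–C; the bottom of that stack, D, is the root.

D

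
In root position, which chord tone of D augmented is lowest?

D augmented is D–F#–A#. Root position places the root in the bass: D.

D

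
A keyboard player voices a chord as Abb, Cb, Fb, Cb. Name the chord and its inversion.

The pitch classes Abb, Cb, Fb arrange in thirds as Fb–Abb–Cb: an Fb minor triad.
Abb is the third of Fb minor; third in the bass means first inversion (figured bass 6).

Fb minor, first inversion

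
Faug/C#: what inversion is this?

second inversion

Faug/C# means F augmented with C# in the bass. C# is the fifth of F augmented (F–A–C#), so this is second inversion.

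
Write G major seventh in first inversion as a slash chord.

First inversion of G major seventh has the third (B) in the bass. As a slash chord: Gmaj7/B.

Gmaj7/B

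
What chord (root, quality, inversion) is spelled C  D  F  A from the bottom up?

The pitch classes C, D, F, A arrange in thirds as D–F–A–C: a D minor seventh chord.
C is the seventh of D minor seventh; seventh in the bass means third inversion (figured bass 4/2).

D minor seventh, third inversion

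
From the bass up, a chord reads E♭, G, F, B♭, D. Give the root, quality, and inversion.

The distinct note names are Eb, G, F, Bb, D. Stacked in thirds they read Eb–G–Bb–D–F, which is a major ninth chord on Eb.
With the root (Eb) in the bass, the chord is in root position.

Eb major ninth, root position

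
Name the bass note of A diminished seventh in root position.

In root position the root is lowest. For A diminished seventh (A–C–Eb–Gb) that is A.

A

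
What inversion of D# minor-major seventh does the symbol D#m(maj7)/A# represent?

second inversion

D#m(maj7)/A# means D# minor-major seventh with A# in the bass. A# is the fifth of D# minor-major seventh (D#–F#–A#–C##), so this is second inversion.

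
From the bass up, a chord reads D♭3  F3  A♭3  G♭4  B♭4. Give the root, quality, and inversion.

Gb major ninth, second inversion

Reducing to letter names: Db, F, Ab, Gb, Bb. These stack in thirds as Gb–Bb–Db–F–Ab — a Gb major ninth chord.
Db is the fifth of Gb major ninth; fifth in the bass means second inversion.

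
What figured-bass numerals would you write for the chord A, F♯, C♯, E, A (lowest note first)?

The notes A, F#, C#, E stack in thirds as F#–A–C#–E — an F# minor seventh chord. The bass A is the third, so this is first inversion: figured 6/5.

6/5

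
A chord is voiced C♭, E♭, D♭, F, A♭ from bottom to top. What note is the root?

Db

The distinct letter names are Cb, Eb, Db, F, Ab. Arranged as a stack of thirds they read Db–F–Ab–Cb–Eb, so Db is the root (a Db dominant ninth chord).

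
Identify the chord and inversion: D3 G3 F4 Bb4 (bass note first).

G minor seventh, second inversion

The distinct note names are D, G, F, Bb. Stacked in thirds they read G–Bb–D–F, which is a minor seventh chord on G.
The lowest note is D, the fifth of the chord, so this is second inversion (figured bass 4/3).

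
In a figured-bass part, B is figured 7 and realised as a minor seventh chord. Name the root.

B

The figures 7 mean the root of the chord is in the bass. If B is the root of a minor seventh chord, the root is B (chord tones B–D–F#–A).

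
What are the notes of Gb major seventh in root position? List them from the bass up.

Gb, Bb, Db, F

Gb major seventh is Gb–Bb–Db–F. Root position puts the root (Gb) in the bass, with the remaining tones above: Gb, Bb, Db, F.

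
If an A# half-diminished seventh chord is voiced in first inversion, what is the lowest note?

A# half-diminished seventh is A#–C#–E–G#. First inversion places the third in the bass: C#.

C#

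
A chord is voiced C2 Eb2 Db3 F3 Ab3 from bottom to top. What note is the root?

The distinct letter names are C, Eb, Db, F, Ab. Arranged as a stack of thirds they read Db–F–Ab–C–Eb, so Db is the root (a Db major ninth chord).

Db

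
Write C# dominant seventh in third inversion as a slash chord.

C#7/B

Third inversion of C# dominant seventh has the seventh (B) in the bass. As a slash chord: C#7/B.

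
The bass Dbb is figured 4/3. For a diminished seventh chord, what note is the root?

Gb

The figures 4/3 mean the fifth of the chord is in the bass. If Dbb is the fifth of a diminished seventh chord, the root is Gb (chord tones Gb–Bbb–Dbb–Fbb).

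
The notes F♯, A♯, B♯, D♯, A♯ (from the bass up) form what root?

B#

Reordering F#, A#, B#, D# into stacked thirds gives B#–D#–F#–A#; the bottom of that stack, B#, is the root.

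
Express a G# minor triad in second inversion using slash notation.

Second inversion of G# minor has the fifth (D#) in the bass. As a slash chord: G#m/D#.

G#m/D#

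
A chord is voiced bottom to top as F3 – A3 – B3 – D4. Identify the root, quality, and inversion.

B half-diminished seventh, second inversion

Reducing to letter names: F, A, B, D. These stack in thirds as B–D–F–A — a B half-diminished seventh chord.
F is the fifth of B half-diminished seventh; fifth in the bass means second inversion (figured bass 4/3).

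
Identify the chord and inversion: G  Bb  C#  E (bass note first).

Reducing to letter names: G, Bb, C#, E. These stack in thirds as C#–E–G–Bb — a C# diminished seventh chord.
With the fifth (G) in the bass, the chord is in second inversion (figured bass 4/3).

C# diminished seventh, second inversion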